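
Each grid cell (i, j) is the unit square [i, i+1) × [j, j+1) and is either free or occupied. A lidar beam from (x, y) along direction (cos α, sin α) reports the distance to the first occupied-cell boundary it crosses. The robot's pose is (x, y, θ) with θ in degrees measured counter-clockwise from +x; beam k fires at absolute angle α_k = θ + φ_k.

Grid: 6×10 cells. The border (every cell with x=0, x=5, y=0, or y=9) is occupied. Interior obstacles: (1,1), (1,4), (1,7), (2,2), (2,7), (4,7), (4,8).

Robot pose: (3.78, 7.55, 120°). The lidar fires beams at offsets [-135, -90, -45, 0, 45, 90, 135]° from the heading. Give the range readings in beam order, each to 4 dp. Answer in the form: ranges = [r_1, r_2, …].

beam 1: φ=-135°, α=345°
  dir = (cos 345°, sin 345°) = (0.9659, -0.2588); from cell (3,7)
  next x-line at t=0.2278, next y-line at t=2.1250; Δt_x=1.0353, Δt_y=3.8637
    x: enter (4,7) at t=0.2278 ← occupied
  → r_1 = 0.2278
beam 2: φ=-90°, α=30°
  dir = (cos 30°, sin 30°) = (0.8660, 0.5000); from cell (3,7)
  next x-line at t=0.2540, next y-line at t=0.9000; Δt_x=1.1547, Δt_y=2.0000
    x: enter (4,7) at t=0.2540 ← occupied
  → r_2 = 0.2540
beam 3: φ=-45°, α=75°
  dir = (cos 75°, sin 75°) = (0.2588, 0.9659); from cell (3,7)
  next x-line at t=0.8500, next y-line at t=0.4659; Δt_x=3.8637, Δt_y=1.0353
    y: enter (3,8) at t=0.4659
    x: enter (4,8) at t=0.8500 ← occupied
  → r_3 = 0.8500
beam 4: φ=0°, α=120°
  dir = (cos 120°, sin 120°) = (-0.5000, 0.8660); from cell (3,7)
  next x-line at t=1.5600, next y-line at t=0.5196; Δt_x=2.0000, Δt_y=1.1547
    y: enter (3,8) at t=0.5196
    x: enter (2,8) at t=1.5600
    y: enter (2,9) at t=1.6743 ← occupied
  → r_4 = 1.6743
beam 5: φ=45°, α=165°
  dir = (cos 165°, sin 165°) = (-0.9659, 0.2588); from cell (3,7)
  next x-line at t=0.8075, next y-line at t=1.7387; Δt_x=1.0353, Δt_y=3.8637
    x: enter (2,7) at t=0.8075 ← occupied
  → r_5 = 0.8075
beam 6: φ=90°, α=210°
  dir = (cos 210°, sin 210°) = (-0.8660, -0.5000); from cell (3,7)
  next x-line at t=0.9007, next y-line at t=1.1000; Δt_x=1.1547, Δt_y=2.0000
    x: enter (2,7) at t=0.9007 ← occupied
  → r_6 = 0.9007
beam 7: φ=135°, α=255°
  dir = (cos 255°, sin 255°) = (-0.2588, -0.9659); from cell (3,7)
  next x-line at t=3.0137, next y-line at t=0.5694; Δt_x=3.8637, Δt_y=1.0353
    y: enter (3,6) at t=0.5694
    y: enter (3,5) at t=1.6047
    y: enter (3,4) at t=2.6400
    x: enter (2,4) at t=3.0137
    y: enter (2,3) at t=3.6752
    y: enter (2,2) at t=4.7105 ← occupied
  → r_7 = 4.7105

ranges = [0.2278, 0.2540, 0.8500, 1.6743, 0.8075, 0.9007, 4.7105]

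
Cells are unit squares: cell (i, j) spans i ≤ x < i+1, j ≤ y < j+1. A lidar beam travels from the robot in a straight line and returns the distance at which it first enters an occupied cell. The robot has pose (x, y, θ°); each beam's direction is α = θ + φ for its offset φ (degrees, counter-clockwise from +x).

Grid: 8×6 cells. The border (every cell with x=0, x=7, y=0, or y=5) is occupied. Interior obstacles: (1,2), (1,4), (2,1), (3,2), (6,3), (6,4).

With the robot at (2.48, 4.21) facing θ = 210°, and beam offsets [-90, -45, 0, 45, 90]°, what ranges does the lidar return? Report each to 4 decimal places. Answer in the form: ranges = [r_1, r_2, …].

ranges = [0.9122, 0.4969, 1.7090, 1.8546, 1.3972]

beam 1: φ=-90°, α=120°
  direction (-0.5000, 0.8660); cell (2,4); t to first gridline: x 0.9600, y 0.9122 (then +2.0000 / +1.1547)
    (2,5) via y @ 0.9122  # hit
  → r_1 = 0.9122
beam 2: φ=-45°, α=165°
  direction (-0.9659, 0.2588); cell (2,4); t to first gridline: x 0.4969, y 3.0523 (then +1.0353 / +3.8637)
    (1,4) via x @ 0.4969  # hit
  → r_2 = 0.4969
beam 3: φ=0°, α=210°
  direction (-0.8660, -0.5000); cell (2,4); t to first gridline: x 0.5543, y 0.4200 (then +1.1547 / +2.0000)
    (2,3) via y @ 0.4200
    (1,3) via x @ 0.5543
    (0,3) via x @ 1.7090  # hit
  → r_3 = 1.7090
beam 4: φ=45°, α=255°
  direction (-0.2588, -0.9659); cell (2,4); t to first gridline: x 1.8546, y 0.2174 (then +3.8637 / +1.0353)
    (2,3) via y @ 0.2174
    (2,2) via y @ 1.2527
    (1,2) via x @ 1.8546  # hit
  → r_4 = 1.8546
beam 5: φ=90°, α=300°
  direction (0.5000, -0.8660); cell (2,4); t to first gridline: x 1.0400, y 0.2425 (then +2.0000 / +1.1547)
    (2,3) via y @ 0.2425
    (3,3) via x @ 1.0400
    (3,2) via y @ 1.3972  # hit
  → r_5 = 1.3972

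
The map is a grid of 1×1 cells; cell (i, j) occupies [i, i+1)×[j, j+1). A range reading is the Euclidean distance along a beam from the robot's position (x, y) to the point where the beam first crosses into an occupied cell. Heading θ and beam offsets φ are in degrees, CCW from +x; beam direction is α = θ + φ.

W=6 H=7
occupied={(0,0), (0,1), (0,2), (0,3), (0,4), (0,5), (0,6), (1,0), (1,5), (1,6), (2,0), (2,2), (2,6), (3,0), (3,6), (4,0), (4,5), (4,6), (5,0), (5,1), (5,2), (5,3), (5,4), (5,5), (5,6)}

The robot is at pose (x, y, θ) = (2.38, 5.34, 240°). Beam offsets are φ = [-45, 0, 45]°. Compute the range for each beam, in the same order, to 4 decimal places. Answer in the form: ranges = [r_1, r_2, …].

ranges = [0.3934, 2.7600, 4.4931]

beam 1: φ=-45°, α=195°
  cosα=-0.9659 sinα=-0.2588 | (2,5) | tMaxX 0.3934 tMaxY 1.3137 | tΔX 1.0353 tΔY 3.8637
    t=0.3934 [x] (1,5) — stop
  → r_1 = 0.3934
beam 2: φ=0°, α=240°
  cosα=-0.5000 sinα=-0.8660 | (2,5) | tMaxX 0.7600 tMaxY 0.3926 | tΔX 2.0000 tΔY 1.1547
    t=0.3926 [y] (2,4)
    t=0.7600 [x] (1,4)
    t=1.5473 [y] (1,3)
    t=2.7020 [y] (1,2)
    t=2.7600 [x] (0,2) — stop
  → r_2 = 2.7600
beam 3: φ=45°, α=285°
  cosα=0.2588 sinα=-0.9659 | (2,5) | tMaxX 2.3955 tMaxY 0.3520 | tΔX 3.8637 tΔY 1.0353
    t=0.3520 [y] (2,4)
    t=1.3873 [y] (2,3)
    t=2.3955 [x] (3,3)
    t=2.4225 [y] (3,2)
    t=3.4578 [y] (3,1)
    t=4.4931 [y] (3,0) — stop
  → r_3 = 4.4931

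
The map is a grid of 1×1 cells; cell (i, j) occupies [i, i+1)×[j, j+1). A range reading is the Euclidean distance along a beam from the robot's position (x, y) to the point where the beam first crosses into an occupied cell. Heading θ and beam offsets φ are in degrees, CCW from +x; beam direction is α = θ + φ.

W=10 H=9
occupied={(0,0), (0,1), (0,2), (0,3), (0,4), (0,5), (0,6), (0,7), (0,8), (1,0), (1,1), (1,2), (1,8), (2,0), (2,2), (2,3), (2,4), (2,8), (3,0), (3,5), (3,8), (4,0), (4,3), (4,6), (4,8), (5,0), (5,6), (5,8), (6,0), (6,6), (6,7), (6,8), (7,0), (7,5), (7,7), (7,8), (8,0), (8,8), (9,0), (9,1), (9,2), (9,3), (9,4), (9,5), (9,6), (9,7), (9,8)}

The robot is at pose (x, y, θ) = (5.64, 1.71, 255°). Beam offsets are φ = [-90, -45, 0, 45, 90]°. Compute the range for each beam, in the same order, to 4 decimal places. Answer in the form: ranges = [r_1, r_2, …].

beam 1: φ=-90°, α=165°
  dir = (cos 165°, sin 165°) = (-0.9659, 0.2588); from cell (5,1)
  next x-line at t=0.6626, next y-line at t=1.1205; Δt_x=1.0353, Δt_y=3.8637
    x: enter (4,1) at t=0.6626
    y: enter (4,2) at t=1.1205
    x: enter (3,2) at t=1.6979
    x: enter (2,2) at t=2.7331 ← occupied
  → r_1 = 2.7331
beam 2: φ=-45°, α=210°
  dir = (cos 210°, sin 210°) = (-0.8660, -0.5000); from cell (5,1)
  next x-line at t=0.7390, next y-line at t=1.4200; Δt_x=1.1547, Δt_y=2.0000
    x: enter (4,1) at t=0.7390
    y: enter (4,0) at t=1.4200 ← occupied
  → r_2 = 1.4200
beam 3: φ=0°, α=255°
  dir = (cos 255°, sin 255°) = (-0.2588, -0.9659); from cell (5,1)
  next x-line at t=2.4728, next y-line at t=0.7350; Δt_x=3.8637, Δt_y=1.0353
    y: enter (5,0) at t=0.7350 ← occupied
  → r_3 = 0.7350
beam 4: φ=45°, α=300°
  dir = (cos 300°, sin 300°) = (0.5000, -0.8660); from cell (5,1)
  next x-line at t=0.7200, next y-line at t=0.8198; Δt_x=2.0000, Δt_y=1.1547
    x: enter (6,1) at t=0.7200
    y: enter (6,0) at t=0.8198 ← occupied
  → r_4 = 0.8198
beam 5: φ=90°, α=345°
  dir = (cos 345°, sin 345°) = (0.9659, -0.2588); from cell (5,1)
  next x-line at t=0.3727, next y-line at t=2.7432; Δt_x=1.0353, Δt_y=3.8637
    x: enter (6,1) at t=0.3727
    x: enter (7,1) at t=1.4080
    x: enter (8,1) at t=2.4433
    y: enter (8,0) at t=2.7432 ← occupied
  → r_5 = 2.7432

ranges = [2.7331, 1.4200, 0.7350, 0.8198, 2.7432]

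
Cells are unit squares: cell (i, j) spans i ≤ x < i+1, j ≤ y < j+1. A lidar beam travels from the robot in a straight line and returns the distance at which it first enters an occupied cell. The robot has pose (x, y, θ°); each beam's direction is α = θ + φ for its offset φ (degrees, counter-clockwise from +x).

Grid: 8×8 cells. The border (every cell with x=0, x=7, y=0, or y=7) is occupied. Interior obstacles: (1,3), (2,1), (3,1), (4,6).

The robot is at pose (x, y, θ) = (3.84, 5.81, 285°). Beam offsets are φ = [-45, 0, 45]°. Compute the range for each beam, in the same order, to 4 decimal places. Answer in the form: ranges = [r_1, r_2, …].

ranges = [5.5541, 4.9797, 3.6489]

beam 1: φ=-45°, α=240°
  dir = (cos 240°, sin 240°) = (-0.5000, -0.8660); from cell (3,5)
  next x-line at t=1.6800, next y-line at t=0.9353; Δt_x=2.0000, Δt_y=1.1547
    y: enter (3,4) at t=0.9353
    x: enter (2,4) at t=1.6800
    y: enter (2,3) at t=2.0900
    y: enter (2,2) at t=3.2447
    x: enter (1,2) at t=3.6800
    y: enter (1,1) at t=4.3994
    y: enter (1,0) at t=5.5541 ← occupied
  → r_1 = 5.5541
beam 2: φ=0°, α=285°
  dir = (cos 285°, sin 285°) = (0.2588, -0.9659); from cell (3,5)
  next x-line at t=0.6182, next y-line at t=0.8386; Δt_x=3.8637, Δt_y=1.0353
    x: enter (4,5) at t=0.6182
    y: enter (4,4) at t=0.8386
    y: enter (4,3) at t=1.8738
    y: enter (4,2) at t=2.9091
    y: enter (4,1) at t=3.9444
    x: enter (5,1) at t=4.4819
    y: enter (5,0) at t=4.9797 ← occupied
  → r_2 = 4.9797
beam 3: φ=45°, α=330°
  dir = (cos 330°, sin 330°) = (0.8660, -0.5000); from cell (3,5)
  next x-line at t=0.1848, next y-line at t=1.6200; Δt_x=1.1547, Δt_y=2.0000
    x: enter (4,5) at t=0.1848
    x: enter (5,5) at t=1.3395
    y: enter (5,4) at t=1.6200
    x: enter (6,4) at t=2.4942
    y: enter (6,3) at t=3.6200
    x: enter (7,3) at t=3.6489 ← occupied
  → r_3 = 3.6489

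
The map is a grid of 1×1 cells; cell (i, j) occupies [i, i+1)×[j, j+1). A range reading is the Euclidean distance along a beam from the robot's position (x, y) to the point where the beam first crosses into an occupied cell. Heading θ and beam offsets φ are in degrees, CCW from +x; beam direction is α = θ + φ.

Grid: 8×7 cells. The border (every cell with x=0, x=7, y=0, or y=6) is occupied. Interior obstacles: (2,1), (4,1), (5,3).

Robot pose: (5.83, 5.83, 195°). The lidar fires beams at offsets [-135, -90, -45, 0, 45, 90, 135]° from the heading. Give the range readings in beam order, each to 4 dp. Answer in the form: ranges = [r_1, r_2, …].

beam 1: φ=-135°, α=60°
  cosα=0.5000 sinα=0.8660 | (5,5) | tMaxX 0.3400 tMaxY 0.1963 | tΔX 2.0000 tΔY 1.1547
    t=0.1963 [y] (5,6) — stop
  → r_1 = 0.1963
beam 2: φ=-90°, α=105°
  cosα=-0.2588 sinα=0.9659 | (5,5) | tMaxX 3.2069 tMaxY 0.1760 | tΔX 3.8637 tΔY 1.0353
    t=0.1760 [y] (5,6) — stop
  → r_2 = 0.1760
beam 3: φ=-45°, α=150°
  cosα=-0.8660 sinα=0.5000 | (5,5) | tMaxX 0.9584 tMaxY 0.3400 | tΔX 1.1547 tΔY 2.0000
    t=0.3400 [y] (5,6) — stop
  → r_3 = 0.3400
beam 4: φ=0°, α=195°
  cosα=-0.9659 sinα=-0.2588 | (5,5) | tMaxX 0.8593 tMaxY 3.2069 | tΔX 1.0353 tΔY 3.8637
    t=0.8593 [x] (4,5)
    t=1.8946 [x] (3,5)
    t=2.9298 [x] (2,5)
    t=3.2069 [y] (2,4)
    t=3.9651 [x] (1,4)
    t=5.0004 [x] (0,4) — stop
  → r_4 = 5.0004
beam 5: φ=45°, α=240°
  cosα=-0.5000 sinα=-0.8660 | (5,5) | tMaxX 1.6600 tMaxY 0.9584 | tΔX 2.0000 tΔY 1.1547
    t=0.9584 [y] (5,4)
    t=1.6600 [x] (4,4)
    t=2.1131 [y] (4,3)
    t=3.2678 [y] (4,2)
    t=3.6600 [x] (3,2)
    t=4.4225 [y] (3,1)
    t=5.5772 [y] (3,0) — stop
  → r_5 = 5.5772
beam 6: φ=90°, α=285°
  cosα=0.2588 sinα=-0.9659 | (5,5) | tMaxX 0.6568 tMaxY 0.8593 | tΔX 3.8637 tΔY 1.0353
    t=0.6568 [x] (6,5)
    t=0.8593 [y] (6,4)
    t=1.8946 [y] (6,3)
    t=2.9298 [y] (6,2)
    t=3.9651 [y] (6,1)
    t=4.5205 [x] (7,1) — stop
  → r_6 = 4.5205
beam 7: φ=135°, α=330°
  cosα=0.8660 sinα=-0.5000 | (5,5) | tMaxX 0.1963 tMaxY 1.6600 | tΔX 1.1547 tΔY 2.0000
    t=0.1963 [x] (6,5)
    t=1.3510 [x] (7,5) — stop
  → r_7 = 1.3510

ranges = [0.1963, 0.1760, 0.3400, 5.0004, 5.5772, 4.5205, 1.3510]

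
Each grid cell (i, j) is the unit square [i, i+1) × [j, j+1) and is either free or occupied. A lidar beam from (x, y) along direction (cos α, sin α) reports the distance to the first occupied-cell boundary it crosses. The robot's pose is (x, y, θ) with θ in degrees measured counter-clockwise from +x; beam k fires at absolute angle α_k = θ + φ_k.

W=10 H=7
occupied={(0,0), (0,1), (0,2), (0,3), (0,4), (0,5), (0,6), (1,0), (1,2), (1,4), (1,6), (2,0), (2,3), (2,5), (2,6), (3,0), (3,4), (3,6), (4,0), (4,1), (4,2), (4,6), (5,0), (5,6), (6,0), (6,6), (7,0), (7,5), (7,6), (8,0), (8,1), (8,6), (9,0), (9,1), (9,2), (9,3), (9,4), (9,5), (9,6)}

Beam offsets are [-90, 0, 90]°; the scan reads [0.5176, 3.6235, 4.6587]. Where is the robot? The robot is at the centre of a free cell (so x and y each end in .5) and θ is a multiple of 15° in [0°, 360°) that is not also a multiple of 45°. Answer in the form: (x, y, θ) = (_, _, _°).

Enumerate (i+0.5, j+0.5, θ) over the 31 free cells and 16 admissible headings. For each, cast all 3 beams and compare to the given ranges.
  (4.5, 5.5, 30°): beam 1 = 5.1962 ≠ 0.5176 ✗
  (6.5, 3.5, 345°): beam 1 = 2.5882 ≠ 0.5176 ✗
  (6.5, 5.5, 255°): beam 1 = 1.9319 ≠ 0.5176 ✗
  (2.5, 1.5, 30°): beam 1 = 0.5774 ≠ 0.5176 ✗
  …
  (5.5, 1.5, 15°): r_1=0.5176, r_2=3.6235, r_3=4.6587 — all match ✓
Only this pose fits every beam.

(x, y, θ) = (5.5, 1.5, 15°)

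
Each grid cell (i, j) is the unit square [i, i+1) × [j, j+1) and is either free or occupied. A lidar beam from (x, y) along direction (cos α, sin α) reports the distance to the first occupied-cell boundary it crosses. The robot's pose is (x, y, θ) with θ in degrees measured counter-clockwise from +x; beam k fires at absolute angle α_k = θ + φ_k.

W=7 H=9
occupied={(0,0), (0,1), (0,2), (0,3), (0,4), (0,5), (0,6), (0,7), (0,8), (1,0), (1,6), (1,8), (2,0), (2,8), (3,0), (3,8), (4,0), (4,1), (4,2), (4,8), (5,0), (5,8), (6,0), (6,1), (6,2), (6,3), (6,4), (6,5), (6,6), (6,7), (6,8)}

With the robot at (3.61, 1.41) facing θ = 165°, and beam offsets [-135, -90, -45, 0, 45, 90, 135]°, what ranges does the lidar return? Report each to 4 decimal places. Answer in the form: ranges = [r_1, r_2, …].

beam 1: φ=-135°, α=30°
  cosα=0.8660 sinα=0.5000 | (3,1) | tMaxX 0.4503 tMaxY 1.1800 | tΔX 1.1547 tΔY 2.0000
    t=0.4503 [x] (4,1) — stop
  → r_1 = 0.4503
beam 2: φ=-90°, α=75°
  cosα=0.2588 sinα=0.9659 | (3,1) | tMaxX 1.5068 tMaxY 0.6108 | tΔX 3.8637 tΔY 1.0353
    t=0.6108 [y] (3,2)
    t=1.5068 [x] (4,2) — stop
  → r_2 = 1.5068
beam 3: φ=-45°, α=120°
  cosα=-0.5000 sinα=0.8660 | (3,1) | tMaxX 1.2200 tMaxY 0.6813 | tΔX 2.0000 tΔY 1.1547
    t=0.6813 [y] (3,2)
    t=1.2200 [x] (2,2)
    t=1.8360 [y] (2,3)
    t=2.9907 [y] (2,4)
    t=3.2200 [x] (1,4)
    t=4.1454 [y] (1,5)
    t=5.2200 [x] (0,5) — stop
  → r_3 = 5.2200
beam 4: φ=0°, α=165°
  cosα=-0.9659 sinα=0.2588 | (3,1) | tMaxX 0.6315 tMaxY 2.2796 | tΔX 1.0353 tΔY 3.8637
    t=0.6315 [x] (2,1)
    t=1.6668 [x] (1,1)
    t=2.2796 [y] (1,2)
    t=2.7021 [x] (0,2) — stop
  → r_4 = 2.7021
beam 5: φ=45°, α=210°
  cosα=-0.8660 sinα=-0.5000 | (3,1) | tMaxX 0.7044 tMaxY 0.8200 | tΔX 1.1547 tΔY 2.0000
    t=0.7044 [x] (2,1)
    t=0.8200 [y] (2,0) — stop
  → r_5 = 0.8200
beam 6: φ=90°, α=255°
  cosα=-0.2588 sinα=-0.9659 | (3,1) | tMaxX 2.3569 tMaxY 0.4245 | tΔX 3.8637 tΔY 1.0353
    t=0.4245 [y] (3,0) — stop
  → r_6 = 0.4245
beam 7: φ=135°, α=300°
  cosα=0.5000 sinα=-0.8660 | (3,1) | tMaxX 0.7800 tMaxY 0.4734 | tΔX 2.0000 tΔY 1.1547
    t=0.4734 [y] (3,0) — stop
  → r_7 = 0.4734

ranges = [0.4503, 1.5068, 5.2200, 2.7021, 0.8200, 0.4245, 0.4734]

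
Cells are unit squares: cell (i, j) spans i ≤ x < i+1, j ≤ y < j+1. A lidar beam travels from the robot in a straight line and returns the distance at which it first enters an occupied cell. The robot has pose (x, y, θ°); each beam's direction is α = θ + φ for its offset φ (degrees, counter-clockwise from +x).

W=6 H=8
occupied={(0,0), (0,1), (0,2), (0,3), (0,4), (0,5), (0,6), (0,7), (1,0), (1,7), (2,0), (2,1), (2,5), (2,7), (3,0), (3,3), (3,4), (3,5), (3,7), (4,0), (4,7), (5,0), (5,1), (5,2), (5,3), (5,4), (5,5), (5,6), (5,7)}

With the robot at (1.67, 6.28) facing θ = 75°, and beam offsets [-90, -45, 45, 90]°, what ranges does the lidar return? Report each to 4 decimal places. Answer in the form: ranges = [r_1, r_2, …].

ranges = [1.0818, 1.4400, 0.8314, 0.6936]

beam 1: φ=-90°, α=345°
  cosα=0.9659 sinα=-0.2588 | (1,6) | tMaxX 0.3416 tMaxY 1.0818 | tΔX 1.0353 tΔY 3.8637
    t=0.3416 [x] (2,6)
    t=1.0818 [y] (2,5) — stop
  → r_1 = 1.0818
beam 2: φ=-45°, α=30°
  cosα=0.8660 sinα=0.5000 | (1,6) | tMaxX 0.3811 tMaxY 1.4400 | tΔX 1.1547 tΔY 2.0000
    t=0.3811 [x] (2,6)
    t=1.4400 [y] (2,7) — stop
  → r_2 = 1.4400
beam 3: φ=45°, α=120°
  cosα=-0.5000 sinα=0.8660 | (1,6) | tMaxX 1.3400 tMaxY 0.8314 | tΔX 2.0000 tΔY 1.1547
    t=0.8314 [y] (1,7) — stop
  → r_3 = 0.8314
beam 4: φ=90°, α=165°
  cosα=-0.9659 sinα=0.2588 | (1,6) | tMaxX 0.6936 tMaxY 2.7819 | tΔX 1.0353 tΔY 3.8637
    t=0.6936 [x] (0,6) — stop
  → r_4 = 0.6936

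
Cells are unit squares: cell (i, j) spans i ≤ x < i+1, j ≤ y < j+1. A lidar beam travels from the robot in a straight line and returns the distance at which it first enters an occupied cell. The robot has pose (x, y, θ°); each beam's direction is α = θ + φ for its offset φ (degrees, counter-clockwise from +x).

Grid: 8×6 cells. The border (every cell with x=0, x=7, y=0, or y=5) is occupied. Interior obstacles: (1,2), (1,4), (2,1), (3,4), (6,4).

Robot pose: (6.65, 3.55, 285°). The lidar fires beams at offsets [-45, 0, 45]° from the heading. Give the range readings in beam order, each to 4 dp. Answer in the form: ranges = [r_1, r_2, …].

ranges = [2.9445, 1.3523, 0.4041]

beam 1: φ=-45°, α=240°
  d=(-0.5000,-0.8660)  start (6,3)  tX=1.3000 tY=0.6351  stride 1/|dx|=2.0000 1/|dy|=1.1547
    cross y-line → (6,2), t=0.6351
    cross x-line → (5,2), t=1.3000
    cross y-line → (5,1), t=1.7898
    cross y-line → (5,0), t=2.9445 (wall)
  → r_1 = 2.9445
beam 2: φ=0°, α=285°
  d=(0.2588,-0.9659)  start (6,3)  tX=1.3523 tY=0.5694  stride 1/|dx|=3.8637 1/|dy|=1.0353
    cross y-line → (6,2), t=0.5694
    cross x-line → (7,2), t=1.3523 (wall)
  → r_2 = 1.3523
beam 3: φ=45°, α=330°
  d=(0.8660,-0.5000)  start (6,3)  tX=0.4041 tY=1.1000  stride 1/|dx|=1.1547 1/|dy|=2.0000
    cross x-line → (7,3), t=0.4041 (wall)
  → r_3 = 0.4041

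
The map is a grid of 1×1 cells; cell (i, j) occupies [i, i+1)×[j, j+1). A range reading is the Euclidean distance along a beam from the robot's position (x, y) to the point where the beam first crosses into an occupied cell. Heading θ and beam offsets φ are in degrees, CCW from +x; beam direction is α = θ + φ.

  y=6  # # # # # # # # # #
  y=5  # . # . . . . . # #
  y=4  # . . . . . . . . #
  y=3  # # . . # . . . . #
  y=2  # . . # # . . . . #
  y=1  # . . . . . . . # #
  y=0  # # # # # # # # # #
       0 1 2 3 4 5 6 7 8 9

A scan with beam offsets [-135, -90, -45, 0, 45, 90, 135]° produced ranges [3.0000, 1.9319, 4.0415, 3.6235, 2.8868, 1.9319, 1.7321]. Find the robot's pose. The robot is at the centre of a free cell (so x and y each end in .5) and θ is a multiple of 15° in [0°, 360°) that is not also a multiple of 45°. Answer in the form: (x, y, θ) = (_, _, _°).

Enumerate (i+0.5, j+0.5, θ) over the 33 free cells and 16 admissible headings. For each, cast all 7 beams and compare to the given ranges.
  (4.5, 5.5, 120°): beam 1 = 4.6587 ≠ 3.0000 ✗
  (5.5, 3.5, 300°): beam 1 = 0.5176 ≠ 3.0000 ✗
  (3.5, 3.5, 210°): beam 1 = 2.5882 ≠ 3.0000 ✗
  (4.5, 5.5, 75°): beam 1 = 5.1962 ≠ 3.0000 ✗
  …
  (6.5, 4.5, 285°): r_1=3.0000, r_2=1.9319, r_3=4.0415, r_4=3.6235, r_5=2.8868, r_6=1.9319, r_7=1.7321 — all match ✓
Only this pose fits every beam.

(x, y, θ) = (6.5, 4.5, 285°)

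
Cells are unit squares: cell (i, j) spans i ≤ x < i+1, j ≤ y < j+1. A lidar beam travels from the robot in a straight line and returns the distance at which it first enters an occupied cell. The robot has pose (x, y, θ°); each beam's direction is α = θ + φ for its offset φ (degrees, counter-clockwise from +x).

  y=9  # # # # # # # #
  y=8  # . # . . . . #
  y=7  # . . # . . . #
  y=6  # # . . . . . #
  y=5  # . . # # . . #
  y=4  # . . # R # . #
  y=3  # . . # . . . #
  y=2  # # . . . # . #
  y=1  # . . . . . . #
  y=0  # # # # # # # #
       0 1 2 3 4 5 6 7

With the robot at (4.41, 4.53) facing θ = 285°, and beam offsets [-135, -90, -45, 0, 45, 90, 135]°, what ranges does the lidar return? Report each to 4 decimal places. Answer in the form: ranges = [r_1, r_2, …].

beam 1: φ=-135°, α=150°
  cosα=-0.8660 sinα=0.5000 | (4,4) | tMaxX 0.4734 tMaxY 0.9400 | tΔX 1.1547 tΔY 2.0000
    t=0.4734 [x] (3,4) — stop
  → r_1 = 0.4734
beam 2: φ=-90°, α=195°
  cosα=-0.9659 sinα=-0.2588 | (4,4) | tMaxX 0.4245 tMaxY 2.0478 | tΔX 1.0353 tΔY 3.8637
    t=0.4245 [x] (3,4) — stop
  → r_2 = 0.4245
beam 3: φ=-45°, α=240°
  cosα=-0.5000 sinα=-0.8660 | (4,4) | tMaxX 0.8200 tMaxY 0.6120 | tΔX 2.0000 tΔY 1.1547
    t=0.6120 [y] (4,3)
    t=0.8200 [x] (3,3) — stop
  → r_3 = 0.8200
beam 4: φ=0°, α=285°
  cosα=0.2588 sinα=-0.9659 | (4,4) | tMaxX 2.2796 tMaxY 0.5487 | tΔX 3.8637 tΔY 1.0353
    t=0.5487 [y] (4,3)
    t=1.5840 [y] (4,2)
    t=2.2796 [x] (5,2) — stop
  → r_4 = 2.2796
beam 5: φ=45°, α=330°
  cosα=0.8660 sinα=-0.5000 | (4,4) | tMaxX 0.6813 tMaxY 1.0600 | tΔX 1.1547 tΔY 2.0000
    t=0.6813 [x] (5,4) — stop
  → r_5 = 0.6813
beam 6: φ=90°, α=15°
  cosα=0.9659 sinα=0.2588 | (4,4) | tMaxX 0.6108 tMaxY 1.8159 | tΔX 1.0353 tΔY 3.8637
    t=0.6108 [x] (5,4) — stop
  → r_6 = 0.6108
beam 7: φ=135°, α=60°
  cosα=0.5000 sinα=0.8660 | (4,4) | tMaxX 1.1800 tMaxY 0.5427 | tΔX 2.0000 tΔY 1.1547
    t=0.5427 [y] (4,5) — stop
  → r_7 = 0.5427

ranges = [0.4734, 0.4245, 0.8200, 2.2796, 0.6813, 0.6108, 0.5427]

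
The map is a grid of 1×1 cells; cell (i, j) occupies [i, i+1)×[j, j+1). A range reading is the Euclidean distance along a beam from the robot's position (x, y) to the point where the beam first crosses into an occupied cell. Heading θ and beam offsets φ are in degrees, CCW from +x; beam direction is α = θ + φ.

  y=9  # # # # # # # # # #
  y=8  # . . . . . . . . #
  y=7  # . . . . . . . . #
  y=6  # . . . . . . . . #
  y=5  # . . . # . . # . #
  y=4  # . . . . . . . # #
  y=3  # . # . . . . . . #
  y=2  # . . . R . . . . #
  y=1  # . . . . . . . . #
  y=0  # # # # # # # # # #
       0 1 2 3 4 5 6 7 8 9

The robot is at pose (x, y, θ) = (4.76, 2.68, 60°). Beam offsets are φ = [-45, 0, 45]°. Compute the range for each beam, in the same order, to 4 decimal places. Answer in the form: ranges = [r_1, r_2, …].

beam 1: φ=-45°, α=15°
  cosα=0.9659 sinα=0.2588 | (4,2) | tMaxX 0.2485 tMaxY 1.2364 | tΔX 1.0353 tΔY 3.8637
    t=0.2485 [x] (5,2)
    t=1.2364 [y] (5,3)
    t=1.2837 [x] (6,3)
    t=2.3190 [x] (7,3)
    t=3.3543 [x] (8,3)
    t=4.3896 [x] (9,3) — stop
  → r_1 = 4.3896
beam 2: φ=0°, α=60°
  cosα=0.5000 sinα=0.8660 | (4,2) | tMaxX 0.4800 tMaxY 0.3695 | tΔX 2.0000 tΔY 1.1547
    t=0.3695 [y] (4,3)
    t=0.4800 [x] (5,3)
    t=1.5242 [y] (5,4)
    t=2.4800 [x] (6,4)
    t=2.6789 [y] (6,5)
    t=3.8336 [y] (6,6)
    t=4.4800 [x] (7,6)
    t=4.9883 [y] (7,7)
    t=6.1430 [y] (7,8)
    t=6.4800 [x] (8,8)
    t=7.2977 [y] (8,9) — stop
  → r_2 = 7.2977
beam 3: φ=45°, α=105°
  cosα=-0.2588 sinα=0.9659 | (4,2) | tMaxX 2.9364 tMaxY 0.3313 | tΔX 3.8637 tΔY 1.0353
    t=0.3313 [y] (4,3)
    t=1.3666 [y] (4,4)
    t=2.4018 [y] (4,5) — stop
  → r_3 = 2.4018

ranges = [4.3896, 7.2977, 2.4018]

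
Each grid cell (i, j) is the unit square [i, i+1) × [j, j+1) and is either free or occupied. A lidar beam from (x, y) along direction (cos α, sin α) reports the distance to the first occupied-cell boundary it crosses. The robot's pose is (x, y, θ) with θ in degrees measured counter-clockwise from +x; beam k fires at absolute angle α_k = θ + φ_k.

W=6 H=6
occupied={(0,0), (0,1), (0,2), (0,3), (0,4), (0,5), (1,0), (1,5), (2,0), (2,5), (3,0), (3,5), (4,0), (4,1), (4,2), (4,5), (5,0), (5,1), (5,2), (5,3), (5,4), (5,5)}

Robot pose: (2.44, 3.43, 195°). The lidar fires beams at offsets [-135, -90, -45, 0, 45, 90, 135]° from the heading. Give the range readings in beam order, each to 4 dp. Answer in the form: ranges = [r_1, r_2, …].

ranges = [1.8129, 1.6254, 1.6628, 1.4908, 2.8059, 2.5157, 1.8013]

beam 1: φ=-135°, α=60°
  cosα=0.5000 sinα=0.8660 | (2,3) | tMaxX 1.1200 tMaxY 0.6582 | tΔX 2.0000 tΔY 1.1547
    t=0.6582 [y] (2,4)
    t=1.1200 [x] (3,4)
    t=1.8129 [y] (3,5) — stop
  → r_1 = 1.8129
beam 2: φ=-90°, α=105°
  cosα=-0.2588 sinα=0.9659 | (2,3) | tMaxX 1.7000 tMaxY 0.5901 | tΔX 3.8637 tΔY 1.0353
    t=0.5901 [y] (2,4)
    t=1.6254 [y] (2,5) — stop
  → r_2 = 1.6254
beam 3: φ=-45°, α=150°
  cosα=-0.8660 sinα=0.5000 | (2,3) | tMaxX 0.5081 tMaxY 1.1400 | tΔX 1.1547 tΔY 2.0000
    t=0.5081 [x] (1,3)
    t=1.1400 [y] (1,4)
    t=1.6628 [x] (0,4) — stop
  → r_3 = 1.6628
beam 4: φ=0°, α=195°
  cosα=-0.9659 sinα=-0.2588 | (2,3) | tMaxX 0.4555 tMaxY 1.6614 | tΔX 1.0353 tΔY 3.8637
    t=0.4555 [x] (1,3)
    t=1.4908 [x] (0,3) — stop
  → r_4 = 1.4908
beam 5: φ=45°, α=240°
  cosα=-0.5000 sinα=-0.8660 | (2,3) | tMaxX 0.8800 tMaxY 0.4965 | tΔX 2.0000 tΔY 1.1547
    t=0.4965 [y] (2,2)
    t=0.8800 [x] (1,2)
    t=1.6512 [y] (1,1)
    t=2.8059 [y] (1,0) — stop
  → r_5 = 2.8059
beam 6: φ=90°, α=285°
  cosα=0.2588 sinα=-0.9659 | (2,3) | tMaxX 2.1637 tMaxY 0.4452 | tΔX 3.8637 tΔY 1.0353
    t=0.4452 [y] (2,2)
    t=1.4804 [y] (2,1)
    t=2.1637 [x] (3,1)
    t=2.5157 [y] (3,0) — stop
  → r_6 = 2.5157
beam 7: φ=135°, α=330°
  cosα=0.8660 sinα=-0.5000 | (2,3) | tMaxX 0.6466 tMaxY 0.8600 | tΔX 1.1547 tΔY 2.0000
    t=0.6466 [x] (3,3)
    t=0.8600 [y] (3,2)
    t=1.8013 [x] (4,2) — stop
  → r_7 = 1.8013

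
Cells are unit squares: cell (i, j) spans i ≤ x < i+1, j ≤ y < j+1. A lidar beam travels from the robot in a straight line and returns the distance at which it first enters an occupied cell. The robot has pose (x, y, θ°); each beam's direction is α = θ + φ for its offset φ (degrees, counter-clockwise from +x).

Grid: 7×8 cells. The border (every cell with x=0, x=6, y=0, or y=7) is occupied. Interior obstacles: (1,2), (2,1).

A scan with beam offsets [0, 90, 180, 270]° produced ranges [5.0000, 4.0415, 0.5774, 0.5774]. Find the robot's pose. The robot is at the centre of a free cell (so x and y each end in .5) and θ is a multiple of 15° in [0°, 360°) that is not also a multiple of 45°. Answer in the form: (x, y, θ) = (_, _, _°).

Candidates: 28 free-cell centres × 16 headings = 448 poses. Raycast each; keep the one whose scan matches to 4 dp.
  (1.5, 3.5, 240°): beam 1 = 0.5774 ≠ 5.0000 ✗
  (3.5, 2.5, 195°): beam 1 = 1.5529 ≠ 5.0000 ✗
  (5.5, 4.5, 150°): beam 4 = 1.0000 ≠ 0.5774 ✗
  (4.5, 2.5, 285°): beam 1 = 1.5529 ≠ 5.0000 ✗
  …
  (1.5, 3.5, 330°): r_1=5.0000, r_2=4.0415, r_3=0.5774, r_4=0.5774 — all match ✓
Only this pose fits every beam.

(x, y, θ) = (1.5, 3.5, 330°)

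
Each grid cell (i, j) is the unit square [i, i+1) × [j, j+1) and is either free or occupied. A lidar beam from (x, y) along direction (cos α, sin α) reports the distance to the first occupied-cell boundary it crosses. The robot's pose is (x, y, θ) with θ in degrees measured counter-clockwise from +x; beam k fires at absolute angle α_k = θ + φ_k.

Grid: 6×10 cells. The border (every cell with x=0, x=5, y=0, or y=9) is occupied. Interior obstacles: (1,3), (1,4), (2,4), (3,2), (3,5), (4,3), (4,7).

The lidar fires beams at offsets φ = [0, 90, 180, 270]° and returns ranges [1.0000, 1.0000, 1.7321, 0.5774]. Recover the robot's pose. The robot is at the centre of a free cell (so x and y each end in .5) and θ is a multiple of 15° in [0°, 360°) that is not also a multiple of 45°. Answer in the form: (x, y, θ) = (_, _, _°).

Enumerate (i+0.5, j+0.5, θ) over the 25 free cells and 16 admissible headings. For each, cast all 4 beams and compare to the given ranges.
  (2.5, 8.5, 75°): beam 1 = 0.5176 ≠ 1.0000 ✗
  (1.5, 7.5, 345°): beam 1 = 3.6235 ≠ 1.0000 ✗
  (2.5, 2.5, 285°): beam 1 = 1.5529 ≠ 1.0000 ✗
  (4.5, 8.5, 105°): beam 1 = 0.5176 ≠ 1.0000 ✗
  …
  (2.5, 1.5, 330°): r_1=1.0000, r_2=1.0000, r_3=1.7321, r_4=0.5774 — all match ✓
Only this pose fits every beam.

(x, y, θ) = (2.5, 1.5, 330°)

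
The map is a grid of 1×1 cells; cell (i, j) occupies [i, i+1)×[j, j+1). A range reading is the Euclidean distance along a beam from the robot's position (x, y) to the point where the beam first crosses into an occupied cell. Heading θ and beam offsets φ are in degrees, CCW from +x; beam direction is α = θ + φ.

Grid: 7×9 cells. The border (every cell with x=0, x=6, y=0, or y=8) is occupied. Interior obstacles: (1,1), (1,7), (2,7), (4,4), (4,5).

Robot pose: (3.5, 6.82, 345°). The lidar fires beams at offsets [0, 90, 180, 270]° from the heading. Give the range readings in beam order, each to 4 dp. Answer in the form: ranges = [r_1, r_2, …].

ranges = [2.5882, 1.2216, 0.6955, 5.7956]

beam 1: φ=0°, α=345°
  cosα=0.9659 sinα=-0.2588 | (3,6) | tMaxX 0.5176 tMaxY 3.1682 | tΔX 1.0353 tΔY 3.8637
    t=0.5176 [x] (4,6)
    t=1.5529 [x] (5,6)
    t=2.5882 [x] (6,6) — stop
  → r_1 = 2.5882
beam 2: φ=90°, α=75°
  cosα=0.2588 sinα=0.9659 | (3,6) | tMaxX 1.9319 tMaxY 0.1863 | tΔX 3.8637 tΔY 1.0353
    t=0.1863 [y] (3,7)
    t=1.2216 [y] (3,8) — stop
  → r_2 = 1.2216
beam 3: φ=180°, α=165°
  cosα=-0.9659 sinα=0.2588 | (3,6) | tMaxX 0.5176 tMaxY 0.6955 | tΔX 1.0353 tΔY 3.8637
    t=0.5176 [x] (2,6)
    t=0.6955 [y] (2,7) — stop
  → r_3 = 0.6955
beam 4: φ=270°, α=255°
  cosα=-0.2588 sinα=-0.9659 | (3,6) | tMaxX 1.9319 tMaxY 0.8489 | tΔX 3.8637 tΔY 1.0353
    t=0.8489 [y] (3,5)
    t=1.8842 [y] (3,4)
    t=1.9319 [x] (2,4)
    t=2.9195 [y] (2,3)
    t=3.9548 [y] (2,2)
    t=4.9900 [y] (2,1)
    t=5.7956 [x] (1,1) — stop
  → r_4 = 5.7956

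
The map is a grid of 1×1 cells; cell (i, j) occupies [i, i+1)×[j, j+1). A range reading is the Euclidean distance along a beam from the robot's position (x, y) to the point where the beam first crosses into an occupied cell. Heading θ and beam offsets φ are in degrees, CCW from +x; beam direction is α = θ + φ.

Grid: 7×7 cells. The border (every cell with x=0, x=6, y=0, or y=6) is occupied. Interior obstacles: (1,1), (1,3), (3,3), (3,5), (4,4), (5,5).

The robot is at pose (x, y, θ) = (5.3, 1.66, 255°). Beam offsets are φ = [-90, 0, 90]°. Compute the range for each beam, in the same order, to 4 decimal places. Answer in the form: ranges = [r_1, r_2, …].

beam 1: φ=-90°, α=165°
  dir = (cos 165°, sin 165°) = (-0.9659, 0.2588); from cell (5,1)
  next x-line at t=0.3106, next y-line at t=1.3137; Δt_x=1.0353, Δt_y=3.8637
    x: enter (4,1) at t=0.3106
    y: enter (4,2) at t=1.3137
    x: enter (3,2) at t=1.3459
    x: enter (2,2) at t=2.3811
    x: enter (1,2) at t=3.4164
    x: enter (0,2) at t=4.4517 ← occupied
  → r_1 = 4.4517
beam 2: φ=0°, α=255°
  dir = (cos 255°, sin 255°) = (-0.2588, -0.9659); from cell (5,1)
  next x-line at t=1.1591, next y-line at t=0.6833; Δt_x=3.8637, Δt_y=1.0353
    y: enter (5,0) at t=0.6833 ← occupied
  → r_2 = 0.6833
beam 3: φ=90°, α=345°
  dir = (cos 345°, sin 345°) = (0.9659, -0.2588); from cell (5,1)
  next x-line at t=0.7247, next y-line at t=2.5500; Δt_x=1.0353, Δt_y=3.8637
    x: enter (6,1) at t=0.7247 ← occupied
  → r_3 = 0.7247

ranges = [4.4517, 0.6833, 0.7247]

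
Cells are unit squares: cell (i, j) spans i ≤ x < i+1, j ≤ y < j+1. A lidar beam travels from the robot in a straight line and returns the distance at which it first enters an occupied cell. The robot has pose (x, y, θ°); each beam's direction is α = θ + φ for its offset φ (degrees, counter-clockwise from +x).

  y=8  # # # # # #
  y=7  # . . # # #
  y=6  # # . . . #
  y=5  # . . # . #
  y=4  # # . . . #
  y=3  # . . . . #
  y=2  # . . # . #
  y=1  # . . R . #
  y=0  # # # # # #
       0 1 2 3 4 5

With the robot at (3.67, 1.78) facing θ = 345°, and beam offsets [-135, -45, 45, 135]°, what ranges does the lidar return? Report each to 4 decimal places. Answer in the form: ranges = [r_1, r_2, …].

beam 1: φ=-135°, α=210°
  cosα=-0.8660 sinα=-0.5000 | (3,1) | tMaxX 0.7736 tMaxY 1.5600 | tΔX 1.1547 tΔY 2.0000
    t=0.7736 [x] (2,1)
    t=1.5600 [y] (2,0) — stop
  → r_1 = 1.5600
beam 2: φ=-45°, α=300°
  cosα=0.5000 sinα=-0.8660 | (3,1) | tMaxX 0.6600 tMaxY 0.9007 | tΔX 2.0000 tΔY 1.1547
    t=0.6600 [x] (4,1)
    t=0.9007 [y] (4,0) — stop
  → r_2 = 0.9007
beam 3: φ=45°, α=30°
  cosα=0.8660 sinα=0.5000 | (3,1) | tMaxX 0.3811 tMaxY 0.4400 | tΔX 1.1547 tΔY 2.0000
    t=0.3811 [x] (4,1)
    t=0.4400 [y] (4,2)
    t=1.5358 [x] (5,2) — stop
  → r_3 = 1.5358
beam 4: φ=135°, α=120°
  cosα=-0.5000 sinα=0.8660 | (3,1) | tMaxX 1.3400 tMaxY 0.2540 | tΔX 2.0000 tΔY 1.1547
    t=0.2540 [y] (3,2) — stop
  → r_4 = 0.2540

ranges = [1.5600, 0.9007, 1.5358, 0.2540]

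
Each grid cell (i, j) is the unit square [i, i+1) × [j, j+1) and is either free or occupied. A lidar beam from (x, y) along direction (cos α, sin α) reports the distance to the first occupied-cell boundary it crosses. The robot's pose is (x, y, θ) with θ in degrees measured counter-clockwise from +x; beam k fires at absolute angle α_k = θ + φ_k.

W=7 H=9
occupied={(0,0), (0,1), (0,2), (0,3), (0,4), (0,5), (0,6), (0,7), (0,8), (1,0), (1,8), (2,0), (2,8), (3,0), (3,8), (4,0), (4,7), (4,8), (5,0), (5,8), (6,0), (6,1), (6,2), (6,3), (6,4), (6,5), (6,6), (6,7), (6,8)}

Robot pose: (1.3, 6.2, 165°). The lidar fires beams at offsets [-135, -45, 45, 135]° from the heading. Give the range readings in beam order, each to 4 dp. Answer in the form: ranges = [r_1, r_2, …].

ranges = [3.1177, 0.6000, 0.3464, 6.0044]

beam 1: φ=-135°, α=30°
  d=(0.8660,0.5000)  start (1,6)  tX=0.8083 tY=1.6000  stride 1/|dx|=1.1547 1/|dy|=2.0000
    cross x-line → (2,6), t=0.8083
    cross y-line → (2,7), t=1.6000
    cross x-line → (3,7), t=1.9630
    cross x-line → (4,7), t=3.1177 (wall)
  → r_1 = 3.1177
beam 2: φ=-45°, α=120°
  d=(-0.5000,0.8660)  start (1,6)  tX=0.6000 tY=0.9238  stride 1/|dx|=2.0000 1/|dy|=1.1547
    cross x-line → (0,6), t=0.6000 (wall)
  → r_2 = 0.6000
beam 3: φ=45°, α=210°
  d=(-0.8660,-0.5000)  start (1,6)  tX=0.3464 tY=0.4000  stride 1/|dx|=1.1547 1/|dy|=2.0000
    cross x-line → (0,6), t=0.3464 (wall)
  → r_3 = 0.3464
beam 4: φ=135°, α=300°
  d=(0.5000,-0.8660)  start (1,6)  tX=1.4000 tY=0.2309  stride 1/|dx|=2.0000 1/|dy|=1.1547
    cross y-line → (1,5), t=0.2309
    cross y-line → (1,4), t=1.3856
    cross x-line → (2,4), t=1.4000
    cross y-line → (2,3), t=2.5403
    cross x-line → (3,3), t=3.4000
    cross y-line → (3,2), t=3.6950
    cross y-line → (3,1), t=4.8497
    cross x-line → (4,1), t=5.4000
    cross y-line → (4,0), t=6.0044 (wall)
  → r_4 = 6.0044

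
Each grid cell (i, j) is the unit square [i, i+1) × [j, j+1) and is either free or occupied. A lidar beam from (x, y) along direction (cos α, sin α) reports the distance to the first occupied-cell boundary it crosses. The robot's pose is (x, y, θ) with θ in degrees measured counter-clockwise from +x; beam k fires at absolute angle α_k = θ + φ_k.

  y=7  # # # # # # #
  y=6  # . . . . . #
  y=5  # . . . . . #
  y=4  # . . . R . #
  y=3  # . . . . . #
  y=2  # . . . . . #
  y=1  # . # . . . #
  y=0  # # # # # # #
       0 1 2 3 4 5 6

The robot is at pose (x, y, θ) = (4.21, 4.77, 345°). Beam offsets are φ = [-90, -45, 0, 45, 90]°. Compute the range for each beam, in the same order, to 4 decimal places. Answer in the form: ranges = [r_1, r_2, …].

beam 1: φ=-90°, α=255°
  dir = (cos 255°, sin 255°) = (-0.2588, -0.9659); from cell (4,4)
  next x-line at t=0.8114, next y-line at t=0.7972; Δt_x=3.8637, Δt_y=1.0353
    y: enter (4,3) at t=0.7972
    x: enter (3,3) at t=0.8114
    y: enter (3,2) at t=1.8324
    y: enter (3,1) at t=2.8677
    y: enter (3,0) at t=3.9030 ← occupied
  → r_1 = 3.9030
beam 2: φ=-45°, α=300°
  dir = (cos 300°, sin 300°) = (0.5000, -0.8660); from cell (4,4)
  next x-line at t=1.5800, next y-line at t=0.8891; Δt_x=2.0000, Δt_y=1.1547
    y: enter (4,3) at t=0.8891
    x: enter (5,3) at t=1.5800
    y: enter (5,2) at t=2.0438
    y: enter (5,1) at t=3.1985
    x: enter (6,1) at t=3.5800 ← occupied
  → r_2 = 3.5800
beam 3: φ=0°, α=345°
  dir = (cos 345°, sin 345°) = (0.9659, -0.2588); from cell (4,4)
  next x-line at t=0.8179, next y-line at t=2.9751; Δt_x=1.0353, Δt_y=3.8637
    x: enter (5,4) at t=0.8179
    x: enter (6,4) at t=1.8531 ← occupied
  → r_3 = 1.8531
beam 4: φ=45°, α=30°
  dir = (cos 30°, sin 30°) = (0.8660, 0.5000); from cell (4,4)
  next x-line at t=0.9122, next y-line at t=0.4600; Δt_x=1.1547, Δt_y=2.0000
    y: enter (4,5) at t=0.4600
    x: enter (5,5) at t=0.9122
    x: enter (6,5) at t=2.0669 ← occupied
  → r_4 = 2.0669
beam 5: φ=90°, α=75°
  dir = (cos 75°, sin 75°) = (0.2588, 0.9659); from cell (4,4)
  next x-line at t=3.0523, next y-line at t=0.2381; Δt_x=3.8637, Δt_y=1.0353
    y: enter (4,5) at t=0.2381
    y: enter (4,6) at t=1.2734
    y: enter (4,7) at t=2.3087 ← occupied
  → r_5 = 2.3087

ranges = [3.9030, 3.5800, 1.8531, 2.0669, 2.3087]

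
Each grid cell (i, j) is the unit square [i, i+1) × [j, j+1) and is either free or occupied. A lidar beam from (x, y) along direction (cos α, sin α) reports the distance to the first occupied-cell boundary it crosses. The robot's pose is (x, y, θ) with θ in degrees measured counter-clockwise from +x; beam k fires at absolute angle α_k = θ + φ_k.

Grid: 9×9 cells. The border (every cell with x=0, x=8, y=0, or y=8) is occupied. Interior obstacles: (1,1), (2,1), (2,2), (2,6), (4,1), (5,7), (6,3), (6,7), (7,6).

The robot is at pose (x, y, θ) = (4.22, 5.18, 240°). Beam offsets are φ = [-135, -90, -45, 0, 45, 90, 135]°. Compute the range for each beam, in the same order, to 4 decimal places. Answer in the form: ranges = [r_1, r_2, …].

beam 1: φ=-135°, α=105°
  cosα=-0.2588 sinα=0.9659 | (4,5) | tMaxX 0.8500 tMaxY 0.8489 | tΔX 3.8637 tΔY 1.0353
    t=0.8489 [y] (4,6)
    t=0.8500 [x] (3,6)
    t=1.8842 [y] (3,7)
    t=2.9195 [y] (3,8) — stop
  → r_1 = 2.9195
beam 2: φ=-90°, α=150°
  cosα=-0.8660 sinα=0.5000 | (4,5) | tMaxX 0.2540 tMaxY 1.6400 | tΔX 1.1547 tΔY 2.0000
    t=0.2540 [x] (3,5)
    t=1.4087 [x] (2,5)
    t=1.6400 [y] (2,6) — stop
  → r_2 = 1.6400
beam 3: φ=-45°, α=195°
  cosα=-0.9659 sinα=-0.2588 | (4,5) | tMaxX 0.2278 tMaxY 0.6955 | tΔX 1.0353 tΔY 3.8637
    t=0.2278 [x] (3,5)
    t=0.6955 [y] (3,4)
    t=1.2630 [x] (2,4)
    t=2.2983 [x] (1,4)
    t=3.3336 [x] (0,4) — stop
  → r_3 = 3.3336
beam 4: φ=0°, α=240°
  cosα=-0.5000 sinα=-0.8660 | (4,5) | tMaxX 0.4400 tMaxY 0.2078 | tΔX 2.0000 tΔY 1.1547
    t=0.2078 [y] (4,4)
    t=0.4400 [x] (3,4)
    t=1.3625 [y] (3,3)
    t=2.4400 [x] (2,3)
    t=2.5172 [y] (2,2) — stop
  → r_4 = 2.5172
beam 5: φ=45°, α=285°
  cosα=0.2588 sinα=-0.9659 | (4,5) | tMaxX 3.0137 tMaxY 0.1863 | tΔX 3.8637 tΔY 1.0353
    t=0.1863 [y] (4,4)
    t=1.2216 [y] (4,3)
    t=2.2569 [y] (4,2)
    t=3.0137 [x] (5,2)
    t=3.2922 [y] (5,1)
    t=4.3275 [y] (5,0) — stop
  → r_5 = 4.3275
beam 6: φ=90°, α=330°
  cosα=0.8660 sinα=-0.5000 | (4,5) | tMaxX 0.9007 tMaxY 0.3600 | tΔX 1.1547 tΔY 2.0000
    t=0.3600 [y] (4,4)
    t=0.9007 [x] (5,4)
    t=2.0554 [x] (6,4)
    t=2.3600 [y] (6,3) — stop
  → r_6 = 2.3600
beam 7: φ=135°, α=15°
  cosα=0.9659 sinα=0.2588 | (4,5) | tMaxX 0.8075 tMaxY 3.1682 | tΔX 1.0353 tΔY 3.8637
    t=0.8075 [x] (5,5)
    t=1.8428 [x] (6,5)
    t=2.8781 [x] (7,5)
    t=3.1682 [y] (7,6) — stop
  → r_7 = 3.1682

ranges = [2.9195, 1.6400, 3.3336, 2.5172, 4.3275, 2.3600, 3.1682]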